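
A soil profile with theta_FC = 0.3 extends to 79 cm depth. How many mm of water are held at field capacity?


Step 1: Water (mm) = theta_FC * depth (cm) * 10
Step 2: Water = 0.3 * 79 * 10
Step 3: Water = 237.0 mm

237.0


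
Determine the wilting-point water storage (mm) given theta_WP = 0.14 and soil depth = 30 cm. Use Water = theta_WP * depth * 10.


Step 1: Water (mm) = theta_WP * depth * 10
Step 2: Water = 0.14 * 30 * 10
Step 3: Water = 42.0 mm

42.0


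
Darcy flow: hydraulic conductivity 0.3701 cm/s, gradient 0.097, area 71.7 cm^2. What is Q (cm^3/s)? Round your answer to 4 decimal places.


Step 1: Apply Darcy's law: Q = K * i * A
Step 2: Q = 0.3701 * 0.097 * 71.7
Step 3: Q = 2.574 cm^3/s

2.574


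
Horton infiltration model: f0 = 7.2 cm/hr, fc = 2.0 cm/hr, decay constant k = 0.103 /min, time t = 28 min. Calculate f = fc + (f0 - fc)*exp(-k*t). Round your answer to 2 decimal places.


Step 1: f = fc + (f0 - fc) * exp(-k * t)
Step 2: exp(-0.103 * 28) = 0.055911
Step 3: f = 2.0 + (7.2 - 2.0) * 0.055911
Step 4: f = 2.0 + 5.2 * 0.055911
Step 5: f = 2.29 cm/hr

2.29


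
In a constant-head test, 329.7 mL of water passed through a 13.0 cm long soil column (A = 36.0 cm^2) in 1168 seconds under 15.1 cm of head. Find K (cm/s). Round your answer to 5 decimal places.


Step 1: K = Q * L / (A * t * h)
Step 2: Numerator = 329.7 * 13.0 = 4286.1
Step 3: Denominator = 36.0 * 1168 * 15.1 = 634924.8
Step 4: K = 4286.1 / 634924.8 = 0.00675 cm/s

0.00675


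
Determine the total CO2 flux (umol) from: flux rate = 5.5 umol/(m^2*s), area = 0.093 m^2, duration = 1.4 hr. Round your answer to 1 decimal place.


Step 1: Convert time to seconds: 1.4 hr * 3600 = 5040.0 s
Step 2: Total = flux * area * time_s
Step 3: Total = 5.5 * 0.093 * 5040.0
Step 4: Total = 2578.0 umol

2578.0


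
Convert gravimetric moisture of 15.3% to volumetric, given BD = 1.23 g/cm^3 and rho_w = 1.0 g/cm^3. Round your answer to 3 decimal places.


Step 1: theta = (w / 100) * BD / rho_w
Step 2: theta = (15.3 / 100) * 1.23 / 1.0
Step 3: theta = 0.153 * 1.23
Step 4: theta = 0.188

0.188


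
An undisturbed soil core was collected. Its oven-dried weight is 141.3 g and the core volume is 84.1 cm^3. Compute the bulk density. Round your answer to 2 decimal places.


Step 1: Identify the formula: BD = dry mass / volume
Step 2: Substitute values: BD = 141.3 / 84.1
Step 3: BD = 1.68 g/cm^3

1.68


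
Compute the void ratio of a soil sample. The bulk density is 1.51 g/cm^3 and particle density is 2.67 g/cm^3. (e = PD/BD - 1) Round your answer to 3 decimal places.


Step 1: e = PD / BD - 1
Step 2: e = 2.67 / 1.51 - 1
Step 3: e = 1.76821 - 1
Step 4: e = 0.768

0.768


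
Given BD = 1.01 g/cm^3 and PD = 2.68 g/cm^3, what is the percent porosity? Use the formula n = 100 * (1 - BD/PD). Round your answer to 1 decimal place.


Step 1: Formula: n = 100 * (1 - BD / PD)
Step 2: n = 100 * (1 - 1.01 / 2.68)
Step 3: n = 100 * (1 - 0.37687)
Step 4: n = 62.3%

62.3


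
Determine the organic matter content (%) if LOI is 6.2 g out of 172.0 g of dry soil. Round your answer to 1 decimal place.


Step 1: OM% = 100 * LOI / sample mass
Step 2: OM = 100 * 6.2 / 172.0
Step 3: OM = 3.6%

3.6


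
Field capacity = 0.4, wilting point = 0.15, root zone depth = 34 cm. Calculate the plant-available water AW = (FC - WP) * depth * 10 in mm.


Step 1: Available water = (FC - WP) * depth * 10
Step 2: AW = (0.4 - 0.15) * 34 * 10
Step 3: AW = 0.25 * 34 * 10
Step 4: AW = 85.0 mm

85.0


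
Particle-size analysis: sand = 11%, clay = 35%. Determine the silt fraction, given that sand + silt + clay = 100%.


Step 1: sand + silt + clay = 100%
Step 2: silt = 100 - sand - clay
Step 3: silt = 100 - 11 - 35
Step 4: silt = 54%

54


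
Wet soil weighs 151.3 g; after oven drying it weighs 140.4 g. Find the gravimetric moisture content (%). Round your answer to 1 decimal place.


Step 1: Water mass = wet - dry = 151.3 - 140.4 = 10.9 g
Step 2: w = 100 * water mass / dry mass
Step 3: w = 100 * 10.9 / 140.4 = 7.8%

7.8


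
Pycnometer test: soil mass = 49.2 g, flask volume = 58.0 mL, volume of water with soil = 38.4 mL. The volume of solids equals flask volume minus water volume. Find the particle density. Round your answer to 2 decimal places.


Step 1: Volume of solids = flask volume - water volume with soil
Step 2: V_solids = 58.0 - 38.4 = 19.6 mL
Step 3: Particle density = mass / V_solids = 49.2 / 19.6 = 2.51 g/cm^3

2.51


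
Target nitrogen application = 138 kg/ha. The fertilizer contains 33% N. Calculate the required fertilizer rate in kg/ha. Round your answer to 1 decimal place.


Step 1: Fertilizer rate = target N / (N content / 100)
Step 2: Rate = 138 / (33 / 100)
Step 3: Rate = 138 / 0.33
Step 4: Rate = 418.2 kg/ha

418.2


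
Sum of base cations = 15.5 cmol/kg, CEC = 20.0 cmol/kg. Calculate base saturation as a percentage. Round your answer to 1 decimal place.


Step 1: BS = 100 * (sum of bases) / CEC
Step 2: BS = 100 * 15.5 / 20.0
Step 3: BS = 77.5%

77.5


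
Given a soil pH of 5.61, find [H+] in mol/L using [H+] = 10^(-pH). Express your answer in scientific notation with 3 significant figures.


Step 1: [H+] = 10^(-pH)
Step 2: [H+] = 10^(-5.61)
Step 3: [H+] = 2.45e-06 mol/L

2.45e-06


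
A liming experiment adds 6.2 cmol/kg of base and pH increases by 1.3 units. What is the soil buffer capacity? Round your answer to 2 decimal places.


Step 1: BC = change in base / change in pH
Step 2: BC = 6.2 / 1.3
Step 3: BC = 4.77 cmol/(kg*pH unit)

4.77


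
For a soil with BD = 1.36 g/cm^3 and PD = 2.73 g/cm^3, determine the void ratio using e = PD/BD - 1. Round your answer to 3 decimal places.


Step 1: e = PD / BD - 1
Step 2: e = 2.73 / 1.36 - 1
Step 3: e = 2.00735 - 1
Step 4: e = 1.007

1.007


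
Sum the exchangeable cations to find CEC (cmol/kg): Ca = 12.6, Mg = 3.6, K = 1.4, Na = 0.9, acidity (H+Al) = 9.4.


Step 1: CEC = Ca + Mg + K + Na + (H+Al)
Step 2: CEC = 12.6 + 3.6 + 1.4 + 0.9 + 9.4
Step 3: CEC = 27.9 cmol/kg

27.9


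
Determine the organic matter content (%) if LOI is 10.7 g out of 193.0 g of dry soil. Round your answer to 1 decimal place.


Step 1: OM% = 100 * LOI / sample mass
Step 2: OM = 100 * 10.7 / 193.0
Step 3: OM = 5.5%

5.5


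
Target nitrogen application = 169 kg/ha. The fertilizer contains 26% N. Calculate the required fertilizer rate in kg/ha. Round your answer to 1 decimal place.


Step 1: Fertilizer rate = target N / (N content / 100)
Step 2: Rate = 169 / (26 / 100)
Step 3: Rate = 169 / 0.26
Step 4: Rate = 650.0 kg/ha

650.0


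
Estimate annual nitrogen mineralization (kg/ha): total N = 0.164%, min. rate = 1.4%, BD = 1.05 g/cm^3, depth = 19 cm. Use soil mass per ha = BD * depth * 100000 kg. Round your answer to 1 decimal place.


Step 1: Soil mass per ha = BD * depth * 100000 = 1.05 * 19 * 100000 = 1995000 kg
Step 2: Total N pool = soil mass * N%/100 = 1995000 * 0.164/100 = 3271.8 kg/ha
Step 3: N mineralized = N pool * rate%/100 = 3271.8 * 1.4/100 = 45.8 kg/ha/yr

45.8


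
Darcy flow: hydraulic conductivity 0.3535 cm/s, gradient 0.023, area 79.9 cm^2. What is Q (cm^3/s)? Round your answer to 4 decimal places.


Step 1: Apply Darcy's law: Q = K * i * A
Step 2: Q = 0.3535 * 0.023 * 79.9
Step 3: Q = 0.6496 cm^3/s

0.6496


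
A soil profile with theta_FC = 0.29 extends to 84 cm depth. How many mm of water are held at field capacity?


Step 1: Water (mm) = theta_FC * depth (cm) * 10
Step 2: Water = 0.29 * 84 * 10
Step 3: Water = 243.6 mm

243.6


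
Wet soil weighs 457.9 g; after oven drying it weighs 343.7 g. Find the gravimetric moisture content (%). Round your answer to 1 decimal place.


Step 1: Water mass = wet - dry = 457.9 - 343.7 = 114.2 g
Step 2: w = 100 * water mass / dry mass
Step 3: w = 100 * 114.2 / 343.7 = 33.2%

33.2


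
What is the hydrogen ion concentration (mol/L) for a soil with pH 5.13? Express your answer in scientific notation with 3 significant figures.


Step 1: [H+] = 10^(-pH)
Step 2: [H+] = 10^(-5.13)
Step 3: [H+] = 7.41e-06 mol/L

7.41e-06


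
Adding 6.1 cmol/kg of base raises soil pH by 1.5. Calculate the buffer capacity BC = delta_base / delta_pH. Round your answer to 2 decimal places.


Step 1: BC = change in base / change in pH
Step 2: BC = 6.1 / 1.5
Step 3: BC = 4.07 cmol/(kg*pH unit)

4.07


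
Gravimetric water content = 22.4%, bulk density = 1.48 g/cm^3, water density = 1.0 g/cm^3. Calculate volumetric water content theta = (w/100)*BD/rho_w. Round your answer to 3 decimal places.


Step 1: theta = (w / 100) * BD / rho_w
Step 2: theta = (22.4 / 100) * 1.48 / 1.0
Step 3: theta = 0.224 * 1.48
Step 4: theta = 0.332

0.332


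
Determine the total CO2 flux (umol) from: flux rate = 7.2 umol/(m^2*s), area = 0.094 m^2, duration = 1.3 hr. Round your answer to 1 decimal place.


Step 1: Convert time to seconds: 1.3 hr * 3600 = 4680.0 s
Step 2: Total = flux * area * time_s
Step 3: Total = 7.2 * 0.094 * 4680.0
Step 4: Total = 3167.4 umol

3167.4


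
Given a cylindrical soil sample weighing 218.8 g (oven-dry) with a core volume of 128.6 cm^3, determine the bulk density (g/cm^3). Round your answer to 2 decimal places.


Step 1: Identify the formula: BD = dry mass / volume
Step 2: Substitute values: BD = 218.8 / 128.6
Step 3: BD = 1.7 g/cm^3

1.7


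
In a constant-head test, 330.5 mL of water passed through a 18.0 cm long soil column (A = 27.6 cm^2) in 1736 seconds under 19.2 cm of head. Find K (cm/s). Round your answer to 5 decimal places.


Step 1: K = Q * L / (A * t * h)
Step 2: Numerator = 330.5 * 18.0 = 5949.0
Step 3: Denominator = 27.6 * 1736 * 19.2 = 919941.12
Step 4: K = 5949.0 / 919941.12 = 0.00647 cm/s

0.00647


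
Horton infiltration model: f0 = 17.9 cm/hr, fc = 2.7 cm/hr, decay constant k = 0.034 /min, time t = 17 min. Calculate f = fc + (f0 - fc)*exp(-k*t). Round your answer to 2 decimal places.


Step 1: f = fc + (f0 - fc) * exp(-k * t)
Step 2: exp(-0.034 * 17) = 0.561019
Step 3: f = 2.7 + (17.9 - 2.7) * 0.561019
Step 4: f = 2.7 + 15.2 * 0.561019
Step 5: f = 11.23 cm/hr

11.23


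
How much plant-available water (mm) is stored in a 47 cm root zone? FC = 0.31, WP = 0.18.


Step 1: Available water = (FC - WP) * depth * 10
Step 2: AW = (0.31 - 0.18) * 47 * 10
Step 3: AW = 0.13 * 47 * 10
Step 4: AW = 61.1 mm

61.1


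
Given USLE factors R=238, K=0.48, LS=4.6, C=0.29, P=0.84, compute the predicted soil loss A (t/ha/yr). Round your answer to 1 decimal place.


Step 1: A = R * K * LS * C * P
Step 2: R * K = 238 * 0.48 = 114.24
Step 3: (R*K) * LS = 114.24 * 4.6 = 525.504
Step 4: * C * P = 525.504 * 0.29 * 0.84 = 128.0
Step 5: A = 128.0 t/(ha*yr)

128.0


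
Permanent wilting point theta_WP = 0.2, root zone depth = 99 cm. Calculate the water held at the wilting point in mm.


Step 1: Water (mm) = theta_WP * depth * 10
Step 2: Water = 0.2 * 99 * 10
Step 3: Water = 198.0 mm

198.0


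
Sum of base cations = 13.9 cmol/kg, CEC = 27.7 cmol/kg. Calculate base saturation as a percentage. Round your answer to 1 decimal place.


Step 1: BS = 100 * (sum of bases) / CEC
Step 2: BS = 100 * 13.9 / 27.7
Step 3: BS = 50.2%

50.2


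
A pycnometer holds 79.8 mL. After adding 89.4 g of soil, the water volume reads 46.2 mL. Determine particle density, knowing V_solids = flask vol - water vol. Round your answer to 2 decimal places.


Step 1: Volume of solids = flask volume - water volume with soil
Step 2: V_solids = 79.8 - 46.2 = 33.6 mL
Step 3: Particle density = mass / V_solids = 89.4 / 33.6 = 2.66 g/cm^3

2.66


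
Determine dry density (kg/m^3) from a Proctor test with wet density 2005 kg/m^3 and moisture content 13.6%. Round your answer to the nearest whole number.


Step 1: Dry density = wet density / (1 + w/100)
Step 2: Dry density = 2005 / (1 + 13.6/100)
Step 3: Dry density = 2005 / 1.136
Step 4: Dry density = 1765 kg/m^3

1765


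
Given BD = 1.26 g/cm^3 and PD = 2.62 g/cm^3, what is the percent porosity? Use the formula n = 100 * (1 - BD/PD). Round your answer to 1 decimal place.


Step 1: Formula: n = 100 * (1 - BD / PD)
Step 2: n = 100 * (1 - 1.26 / 2.62)
Step 3: n = 100 * (1 - 0.48092)
Step 4: n = 51.9%

51.9


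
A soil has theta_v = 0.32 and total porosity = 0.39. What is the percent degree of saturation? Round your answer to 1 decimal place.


Step 1: S = 100 * theta_v / n
Step 2: S = 100 * 0.32 / 0.39
Step 3: S = 82.1%

82.1


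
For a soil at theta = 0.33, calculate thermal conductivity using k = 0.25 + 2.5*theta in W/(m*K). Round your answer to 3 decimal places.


Step 1: k = 0.25 + 2.5 * theta
Step 2: k = 0.25 + 2.5 * 0.33
Step 3: k = 0.25 + 0.825
Step 4: k = 1.075 W/(m*K)

1.075


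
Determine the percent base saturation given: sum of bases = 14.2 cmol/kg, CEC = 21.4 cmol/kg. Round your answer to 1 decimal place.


Step 1: BS = 100 * (sum of bases) / CEC
Step 2: BS = 100 * 14.2 / 21.4
Step 3: BS = 66.4%

66.4


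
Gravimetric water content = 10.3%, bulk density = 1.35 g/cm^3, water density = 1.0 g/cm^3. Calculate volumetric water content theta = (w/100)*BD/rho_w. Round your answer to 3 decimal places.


Step 1: theta = (w / 100) * BD / rho_w
Step 2: theta = (10.3 / 100) * 1.35 / 1.0
Step 3: theta = 0.103 * 1.35
Step 4: theta = 0.139

0.139


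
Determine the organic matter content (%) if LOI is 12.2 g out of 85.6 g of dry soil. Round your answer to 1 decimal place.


Step 1: OM% = 100 * LOI / sample mass
Step 2: OM = 100 * 12.2 / 85.6
Step 3: OM = 14.3%

14.3


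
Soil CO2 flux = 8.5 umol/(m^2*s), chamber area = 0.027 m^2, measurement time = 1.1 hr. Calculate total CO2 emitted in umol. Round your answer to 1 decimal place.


Step 1: Convert time to seconds: 1.1 hr * 3600 = 3960.0 s
Step 2: Total = flux * area * time_s
Step 3: Total = 8.5 * 0.027 * 3960.0
Step 4: Total = 908.8 umol

908.8


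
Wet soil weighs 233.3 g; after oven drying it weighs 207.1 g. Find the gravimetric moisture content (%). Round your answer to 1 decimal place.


Step 1: Water mass = wet - dry = 233.3 - 207.1 = 26.2 g
Step 2: w = 100 * water mass / dry mass
Step 3: w = 100 * 26.2 / 207.1 = 12.7%

12.7


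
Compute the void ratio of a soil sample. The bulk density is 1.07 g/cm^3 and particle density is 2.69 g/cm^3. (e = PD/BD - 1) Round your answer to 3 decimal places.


Step 1: e = PD / BD - 1
Step 2: e = 2.69 / 1.07 - 1
Step 3: e = 2.51402 - 1
Step 4: e = 1.514

1.514


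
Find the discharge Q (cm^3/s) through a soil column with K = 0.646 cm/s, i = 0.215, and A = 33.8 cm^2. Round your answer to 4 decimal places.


Step 1: Apply Darcy's law: Q = K * i * A
Step 2: Q = 0.646 * 0.215 * 33.8
Step 3: Q = 4.6945 cm^3/s

4.6945


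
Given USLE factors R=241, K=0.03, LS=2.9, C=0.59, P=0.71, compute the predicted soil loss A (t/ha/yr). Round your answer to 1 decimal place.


Step 1: A = R * K * LS * C * P
Step 2: R * K = 241 * 0.03 = 7.23
Step 3: (R*K) * LS = 7.23 * 2.9 = 20.967
Step 4: * C * P = 20.967 * 0.59 * 0.71 = 8.8
Step 5: A = 8.8 t/(ha*yr)

8.8


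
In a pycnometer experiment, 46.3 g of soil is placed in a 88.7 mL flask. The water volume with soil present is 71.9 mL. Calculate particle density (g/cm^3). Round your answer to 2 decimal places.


Step 1: Volume of solids = flask volume - water volume with soil
Step 2: V_solids = 88.7 - 71.9 = 16.8 mL
Step 3: Particle density = mass / V_solids = 46.3 / 16.8 = 2.76 g/cm^3

2.76


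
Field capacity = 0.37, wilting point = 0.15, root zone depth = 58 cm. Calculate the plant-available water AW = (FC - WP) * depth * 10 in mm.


Step 1: Available water = (FC - WP) * depth * 10
Step 2: AW = (0.37 - 0.15) * 58 * 10
Step 3: AW = 0.22 * 58 * 10
Step 4: AW = 127.6 mm

127.6


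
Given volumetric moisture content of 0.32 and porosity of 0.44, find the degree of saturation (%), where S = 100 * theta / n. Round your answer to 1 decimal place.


Step 1: S = 100 * theta_v / n
Step 2: S = 100 * 0.32 / 0.44
Step 3: S = 72.7%

72.7


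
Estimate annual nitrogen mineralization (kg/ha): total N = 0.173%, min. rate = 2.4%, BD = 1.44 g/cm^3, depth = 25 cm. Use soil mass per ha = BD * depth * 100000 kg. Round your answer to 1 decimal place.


Step 1: Soil mass per ha = BD * depth * 100000 = 1.44 * 25 * 100000 = 3600000 kg
Step 2: Total N pool = soil mass * N%/100 = 3600000 * 0.173/100 = 6228.0 kg/ha
Step 3: N mineralized = N pool * rate%/100 = 6228.0 * 2.4/100 = 149.5 kg/ha/yr

149.5


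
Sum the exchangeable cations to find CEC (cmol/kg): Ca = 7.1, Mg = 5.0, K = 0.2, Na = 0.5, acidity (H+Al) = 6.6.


Step 1: CEC = Ca + Mg + K + Na + (H+Al)
Step 2: CEC = 7.1 + 5.0 + 0.2 + 0.5 + 6.6
Step 3: CEC = 19.4 cmol/kg

19.4


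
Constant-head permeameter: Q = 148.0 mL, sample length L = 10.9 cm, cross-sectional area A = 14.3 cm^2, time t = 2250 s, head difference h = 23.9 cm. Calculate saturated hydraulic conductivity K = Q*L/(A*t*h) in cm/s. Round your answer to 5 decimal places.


Step 1: K = Q * L / (A * t * h)
Step 2: Numerator = 148.0 * 10.9 = 1613.2
Step 3: Denominator = 14.3 * 2250 * 23.9 = 768982.5
Step 4: K = 1613.2 / 768982.5 = 0.0021 cm/s

0.0021


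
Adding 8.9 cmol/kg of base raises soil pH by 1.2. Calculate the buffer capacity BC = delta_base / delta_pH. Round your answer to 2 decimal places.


Step 1: BC = change in base / change in pH
Step 2: BC = 8.9 / 1.2
Step 3: BC = 7.42 cmol/(kg*pH unit)

7.42


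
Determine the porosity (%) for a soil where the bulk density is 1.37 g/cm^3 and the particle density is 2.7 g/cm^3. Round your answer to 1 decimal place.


Step 1: Formula: n = 100 * (1 - BD / PD)
Step 2: n = 100 * (1 - 1.37 / 2.7)
Step 3: n = 100 * (1 - 0.50741)
Step 4: n = 49.3%

49.3


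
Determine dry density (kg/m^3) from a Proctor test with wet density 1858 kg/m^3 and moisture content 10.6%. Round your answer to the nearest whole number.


Step 1: Dry density = wet density / (1 + w/100)
Step 2: Dry density = 1858 / (1 + 10.6/100)
Step 3: Dry density = 1858 / 1.106
Step 4: Dry density = 1680 kg/m^3

1680


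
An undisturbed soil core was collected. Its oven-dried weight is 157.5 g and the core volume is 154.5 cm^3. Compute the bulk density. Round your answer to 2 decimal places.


Step 1: Identify the formula: BD = dry mass / volume
Step 2: Substitute values: BD = 157.5 / 154.5
Step 3: BD = 1.02 g/cm^3

1.02


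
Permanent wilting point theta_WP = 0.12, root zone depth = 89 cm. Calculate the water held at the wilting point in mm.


Step 1: Water (mm) = theta_WP * depth * 10
Step 2: Water = 0.12 * 89 * 10
Step 3: Water = 106.8 mm

106.8


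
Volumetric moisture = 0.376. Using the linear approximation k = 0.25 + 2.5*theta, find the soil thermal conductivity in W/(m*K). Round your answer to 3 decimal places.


Step 1: k = 0.25 + 2.5 * theta
Step 2: k = 0.25 + 2.5 * 0.376
Step 3: k = 0.25 + 0.94
Step 4: k = 1.19 W/(m*K)

1.19


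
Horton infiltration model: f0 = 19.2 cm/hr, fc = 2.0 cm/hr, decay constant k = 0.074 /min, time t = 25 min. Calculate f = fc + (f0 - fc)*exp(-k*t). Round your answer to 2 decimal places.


Step 1: f = fc + (f0 - fc) * exp(-k * t)
Step 2: exp(-0.074 * 25) = 0.157237
Step 3: f = 2.0 + (19.2 - 2.0) * 0.157237
Step 4: f = 2.0 + 17.2 * 0.157237
Step 5: f = 4.7 cm/hr

4.7


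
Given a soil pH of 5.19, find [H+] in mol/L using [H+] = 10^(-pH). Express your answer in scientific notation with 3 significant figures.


Step 1: [H+] = 10^(-pH)
Step 2: [H+] = 10^(-5.19)
Step 3: [H+] = 6.46e-06 mol/L

6.46e-06


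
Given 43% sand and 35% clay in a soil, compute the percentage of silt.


Step 1: sand + silt + clay = 100%
Step 2: silt = 100 - sand - clay
Step 3: silt = 100 - 43 - 35
Step 4: silt = 22%

22


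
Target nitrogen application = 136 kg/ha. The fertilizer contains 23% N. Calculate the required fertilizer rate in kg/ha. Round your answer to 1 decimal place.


Step 1: Fertilizer rate = target N / (N content / 100)
Step 2: Rate = 136 / (23 / 100)
Step 3: Rate = 136 / 0.23
Step 4: Rate = 591.3 kg/ha

591.3


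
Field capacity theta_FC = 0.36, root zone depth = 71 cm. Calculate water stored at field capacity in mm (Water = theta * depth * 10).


Step 1: Water (mm) = theta_FC * depth (cm) * 10
Step 2: Water = 0.36 * 71 * 10
Step 3: Water = 255.6 mm

255.6


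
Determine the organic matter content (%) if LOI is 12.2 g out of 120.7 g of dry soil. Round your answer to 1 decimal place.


Step 1: OM% = 100 * LOI / sample mass
Step 2: OM = 100 * 12.2 / 120.7
Step 3: OM = 10.1%

10.1


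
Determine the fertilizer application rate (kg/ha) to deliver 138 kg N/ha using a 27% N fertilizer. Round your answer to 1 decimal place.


Step 1: Fertilizer rate = target N / (N content / 100)
Step 2: Rate = 138 / (27 / 100)
Step 3: Rate = 138 / 0.27
Step 4: Rate = 511.1 kg/ha

511.1


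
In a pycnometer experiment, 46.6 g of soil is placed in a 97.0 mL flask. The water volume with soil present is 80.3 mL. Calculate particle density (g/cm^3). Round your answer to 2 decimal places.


Step 1: Volume of solids = flask volume - water volume with soil
Step 2: V_solids = 97.0 - 80.3 = 16.7 mL
Step 3: Particle density = mass / V_solids = 46.6 / 16.7 = 2.79 g/cm^3

2.79


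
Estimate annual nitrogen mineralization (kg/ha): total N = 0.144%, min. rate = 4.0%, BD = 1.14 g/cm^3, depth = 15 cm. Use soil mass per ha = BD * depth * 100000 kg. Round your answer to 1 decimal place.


Step 1: Soil mass per ha = BD * depth * 100000 = 1.14 * 15 * 100000 = 1710000 kg
Step 2: Total N pool = soil mass * N%/100 = 1710000 * 0.144/100 = 2462.4 kg/ha
Step 3: N mineralized = N pool * rate%/100 = 2462.4 * 4.0/100 = 98.5 kg/ha/yr

98.5


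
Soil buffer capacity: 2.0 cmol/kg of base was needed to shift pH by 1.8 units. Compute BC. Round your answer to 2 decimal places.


Step 1: BC = change in base / change in pH
Step 2: BC = 2.0 / 1.8
Step 3: BC = 1.11 cmol/(kg*pH unit)

1.11


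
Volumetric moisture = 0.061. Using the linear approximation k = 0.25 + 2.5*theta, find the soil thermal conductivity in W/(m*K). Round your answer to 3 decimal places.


Step 1: k = 0.25 + 2.5 * theta
Step 2: k = 0.25 + 2.5 * 0.061
Step 3: k = 0.25 + 0.153
Step 4: k = 0.403 W/(m*K)

0.403


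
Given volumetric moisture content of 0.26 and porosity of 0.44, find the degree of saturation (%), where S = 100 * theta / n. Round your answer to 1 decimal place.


Step 1: S = 100 * theta_v / n
Step 2: S = 100 * 0.26 / 0.44
Step 3: S = 59.1%

59.1


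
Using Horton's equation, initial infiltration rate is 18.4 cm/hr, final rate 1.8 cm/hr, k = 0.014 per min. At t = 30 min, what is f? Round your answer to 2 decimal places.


Step 1: f = fc + (f0 - fc) * exp(-k * t)
Step 2: exp(-0.014 * 30) = 0.657047
Step 3: f = 1.8 + (18.4 - 1.8) * 0.657047
Step 4: f = 1.8 + 16.6 * 0.657047
Step 5: f = 12.71 cm/hr

12.71


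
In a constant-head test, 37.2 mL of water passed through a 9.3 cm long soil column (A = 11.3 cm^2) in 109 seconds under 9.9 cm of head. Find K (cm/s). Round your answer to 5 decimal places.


Step 1: K = Q * L / (A * t * h)
Step 2: Numerator = 37.2 * 9.3 = 345.96
Step 3: Denominator = 11.3 * 109 * 9.9 = 12193.83
Step 4: K = 345.96 / 12193.83 = 0.02837 cm/s

0.02837


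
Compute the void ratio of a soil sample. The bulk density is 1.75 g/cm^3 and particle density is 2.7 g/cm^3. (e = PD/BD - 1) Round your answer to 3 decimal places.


Step 1: e = PD / BD - 1
Step 2: e = 2.7 / 1.75 - 1
Step 3: e = 1.54286 - 1
Step 4: e = 0.543

0.543


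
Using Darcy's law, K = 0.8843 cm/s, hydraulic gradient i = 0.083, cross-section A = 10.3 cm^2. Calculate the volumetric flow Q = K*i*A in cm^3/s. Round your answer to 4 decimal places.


Step 1: Apply Darcy's law: Q = K * i * A
Step 2: Q = 0.8843 * 0.083 * 10.3
Step 3: Q = 0.756 cm^3/s

0.756


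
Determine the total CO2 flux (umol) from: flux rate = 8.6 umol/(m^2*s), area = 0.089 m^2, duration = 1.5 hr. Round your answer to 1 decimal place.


Step 1: Convert time to seconds: 1.5 hr * 3600 = 5400.0 s
Step 2: Total = flux * area * time_s
Step 3: Total = 8.6 * 0.089 * 5400.0
Step 4: Total = 4133.2 umol

4133.2


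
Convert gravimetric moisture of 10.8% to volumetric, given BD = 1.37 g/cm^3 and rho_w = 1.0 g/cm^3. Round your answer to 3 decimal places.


Step 1: theta = (w / 100) * BD / rho_w
Step 2: theta = (10.8 / 100) * 1.37 / 1.0
Step 3: theta = 0.108 * 1.37
Step 4: theta = 0.148

0.148


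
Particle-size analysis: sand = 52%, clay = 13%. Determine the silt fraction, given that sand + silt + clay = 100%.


Step 1: sand + silt + clay = 100%
Step 2: silt = 100 - sand - clay
Step 3: silt = 100 - 52 - 13
Step 4: silt = 35%

35


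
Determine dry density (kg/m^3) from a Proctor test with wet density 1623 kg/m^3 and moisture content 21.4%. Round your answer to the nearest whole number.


Step 1: Dry density = wet density / (1 + w/100)
Step 2: Dry density = 1623 / (1 + 21.4/100)
Step 3: Dry density = 1623 / 1.214
Step 4: Dry density = 1337 kg/m^3

1337


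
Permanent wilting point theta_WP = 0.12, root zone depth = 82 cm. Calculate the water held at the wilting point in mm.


Step 1: Water (mm) = theta_WP * depth * 10
Step 2: Water = 0.12 * 82 * 10
Step 3: Water = 98.4 mm

98.4


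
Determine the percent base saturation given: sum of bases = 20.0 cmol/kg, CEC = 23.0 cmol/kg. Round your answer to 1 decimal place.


Step 1: BS = 100 * (sum of bases) / CEC
Step 2: BS = 100 * 20.0 / 23.0
Step 3: BS = 87.0%

87.0


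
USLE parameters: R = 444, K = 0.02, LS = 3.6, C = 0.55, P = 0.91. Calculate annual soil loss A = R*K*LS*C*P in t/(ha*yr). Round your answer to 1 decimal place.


Step 1: A = R * K * LS * C * P
Step 2: R * K = 444 * 0.02 = 8.88
Step 3: (R*K) * LS = 8.88 * 3.6 = 31.968
Step 4: * C * P = 31.968 * 0.55 * 0.91 = 16.0
Step 5: A = 16.0 t/(ha*yr)

16.0


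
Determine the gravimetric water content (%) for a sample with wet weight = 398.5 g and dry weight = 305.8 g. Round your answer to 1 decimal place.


Step 1: Water mass = wet - dry = 398.5 - 305.8 = 92.7 g
Step 2: w = 100 * water mass / dry mass
Step 3: w = 100 * 92.7 / 305.8 = 30.3%

30.3


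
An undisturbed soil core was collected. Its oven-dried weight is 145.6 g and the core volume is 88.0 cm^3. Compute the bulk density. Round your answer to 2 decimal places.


Step 1: Identify the formula: BD = dry mass / volume
Step 2: Substitute values: BD = 145.6 / 88.0
Step 3: BD = 1.65 g/cm^3

1.65


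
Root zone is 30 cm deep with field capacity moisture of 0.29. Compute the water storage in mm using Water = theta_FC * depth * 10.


Step 1: Water (mm) = theta_FC * depth (cm) * 10
Step 2: Water = 0.29 * 30 * 10
Step 3: Water = 87.0 mm

87.0


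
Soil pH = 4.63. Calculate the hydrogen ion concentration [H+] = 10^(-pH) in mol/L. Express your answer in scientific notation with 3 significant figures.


Step 1: [H+] = 10^(-pH)
Step 2: [H+] = 10^(-4.63)
Step 3: [H+] = 2.34e-05 mol/L

2.34e-05


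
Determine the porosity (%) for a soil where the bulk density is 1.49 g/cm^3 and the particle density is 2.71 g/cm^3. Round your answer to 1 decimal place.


Step 1: Formula: n = 100 * (1 - BD / PD)
Step 2: n = 100 * (1 - 1.49 / 2.71)
Step 3: n = 100 * (1 - 0.54982)
Step 4: n = 45.0%

45.0


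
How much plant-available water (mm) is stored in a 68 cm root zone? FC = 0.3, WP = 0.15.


Step 1: Available water = (FC - WP) * depth * 10
Step 2: AW = (0.3 - 0.15) * 68 * 10
Step 3: AW = 0.15 * 68 * 10
Step 4: AW = 102.0 mm

102.0


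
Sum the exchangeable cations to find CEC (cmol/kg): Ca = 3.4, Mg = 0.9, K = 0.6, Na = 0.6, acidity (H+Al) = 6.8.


Step 1: CEC = Ca + Mg + K + Na + (H+Al)
Step 2: CEC = 3.4 + 0.9 + 0.6 + 0.6 + 6.8
Step 3: CEC = 12.3 cmol/kg

12.3


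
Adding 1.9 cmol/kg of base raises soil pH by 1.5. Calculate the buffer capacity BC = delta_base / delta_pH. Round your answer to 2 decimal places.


Step 1: BC = change in base / change in pH
Step 2: BC = 1.9 / 1.5
Step 3: BC = 1.27 cmol/(kg*pH unit)

1.27


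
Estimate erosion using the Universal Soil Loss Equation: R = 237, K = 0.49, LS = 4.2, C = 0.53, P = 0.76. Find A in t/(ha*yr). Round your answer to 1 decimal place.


Step 1: A = R * K * LS * C * P
Step 2: R * K = 237 * 0.49 = 116.13
Step 3: (R*K) * LS = 116.13 * 4.2 = 487.746
Step 4: * C * P = 487.746 * 0.53 * 0.76 = 196.5
Step 5: A = 196.5 t/(ha*yr)

196.5


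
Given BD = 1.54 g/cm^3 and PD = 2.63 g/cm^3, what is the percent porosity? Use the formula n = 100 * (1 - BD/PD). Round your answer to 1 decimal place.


Step 1: Formula: n = 100 * (1 - BD / PD)
Step 2: n = 100 * (1 - 1.54 / 2.63)
Step 3: n = 100 * (1 - 0.58555)
Step 4: n = 41.4%

41.4


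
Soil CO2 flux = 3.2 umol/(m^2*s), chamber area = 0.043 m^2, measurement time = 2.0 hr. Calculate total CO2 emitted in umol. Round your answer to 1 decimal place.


Step 1: Convert time to seconds: 2.0 hr * 3600 = 7200.0 s
Step 2: Total = flux * area * time_s
Step 3: Total = 3.2 * 0.043 * 7200.0
Step 4: Total = 990.7 umol

990.7


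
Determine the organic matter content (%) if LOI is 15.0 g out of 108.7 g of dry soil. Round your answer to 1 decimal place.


Step 1: OM% = 100 * LOI / sample mass
Step 2: OM = 100 * 15.0 / 108.7
Step 3: OM = 13.8%

13.8


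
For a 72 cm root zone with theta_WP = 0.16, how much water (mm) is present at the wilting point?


Step 1: Water (mm) = theta_WP * depth * 10
Step 2: Water = 0.16 * 72 * 10
Step 3: Water = 115.2 mm

115.2


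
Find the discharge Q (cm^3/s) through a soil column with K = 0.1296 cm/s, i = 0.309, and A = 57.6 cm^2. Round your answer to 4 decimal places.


Step 1: Apply Darcy's law: Q = K * i * A
Step 2: Q = 0.1296 * 0.309 * 57.6
Step 3: Q = 2.3067 cm^3/s

2.3067


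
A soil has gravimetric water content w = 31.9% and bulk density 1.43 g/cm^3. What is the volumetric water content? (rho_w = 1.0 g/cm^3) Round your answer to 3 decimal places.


Step 1: theta = (w / 100) * BD / rho_w
Step 2: theta = (31.9 / 100) * 1.43 / 1.0
Step 3: theta = 0.319 * 1.43
Step 4: theta = 0.456

0.456


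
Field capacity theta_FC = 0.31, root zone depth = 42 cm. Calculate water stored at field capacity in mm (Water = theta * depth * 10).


Step 1: Water (mm) = theta_FC * depth (cm) * 10
Step 2: Water = 0.31 * 42 * 10
Step 3: Water = 130.2 mm

130.2


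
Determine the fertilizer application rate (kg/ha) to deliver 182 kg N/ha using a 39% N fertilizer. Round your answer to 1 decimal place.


Step 1: Fertilizer rate = target N / (N content / 100)
Step 2: Rate = 182 / (39 / 100)
Step 3: Rate = 182 / 0.39
Step 4: Rate = 466.7 kg/ha

466.7


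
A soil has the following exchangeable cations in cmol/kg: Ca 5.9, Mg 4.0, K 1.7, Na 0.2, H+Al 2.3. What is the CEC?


Step 1: CEC = Ca + Mg + K + Na + (H+Al)
Step 2: CEC = 5.9 + 4.0 + 1.7 + 0.2 + 2.3
Step 3: CEC = 14.1 cmol/kg

14.1


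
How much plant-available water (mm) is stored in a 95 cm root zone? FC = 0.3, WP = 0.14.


Step 1: Available water = (FC - WP) * depth * 10
Step 2: AW = (0.3 - 0.14) * 95 * 10
Step 3: AW = 0.16 * 95 * 10
Step 4: AW = 152.0 mm

152.0


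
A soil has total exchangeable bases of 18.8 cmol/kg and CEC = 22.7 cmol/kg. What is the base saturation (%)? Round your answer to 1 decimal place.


Step 1: BS = 100 * (sum of bases) / CEC
Step 2: BS = 100 * 18.8 / 22.7
Step 3: BS = 82.8%

82.8


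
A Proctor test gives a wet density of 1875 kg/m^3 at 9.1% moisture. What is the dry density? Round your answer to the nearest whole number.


Step 1: Dry density = wet density / (1 + w/100)
Step 2: Dry density = 1875 / (1 + 9.1/100)
Step 3: Dry density = 1875 / 1.091
Step 4: Dry density = 1719 kg/m^3

1719


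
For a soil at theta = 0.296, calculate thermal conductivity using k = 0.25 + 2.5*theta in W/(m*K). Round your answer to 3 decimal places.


Step 1: k = 0.25 + 2.5 * theta
Step 2: k = 0.25 + 2.5 * 0.296
Step 3: k = 0.25 + 0.74
Step 4: k = 0.99 W/(m*K)

0.99


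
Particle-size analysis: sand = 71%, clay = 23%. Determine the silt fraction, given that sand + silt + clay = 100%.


Step 1: sand + silt + clay = 100%
Step 2: silt = 100 - sand - clay
Step 3: silt = 100 - 71 - 23
Step 4: silt = 6%

6


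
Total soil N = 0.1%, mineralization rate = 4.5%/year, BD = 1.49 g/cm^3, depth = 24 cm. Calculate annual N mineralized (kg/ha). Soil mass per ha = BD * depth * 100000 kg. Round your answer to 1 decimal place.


Step 1: Soil mass per ha = BD * depth * 100000 = 1.49 * 24 * 100000 = 3576000 kg
Step 2: Total N pool = soil mass * N%/100 = 3576000 * 0.1/100 = 3576.0 kg/ha
Step 3: N mineralized = N pool * rate%/100 = 3576.0 * 4.5/100 = 160.9 kg/ha/yr

160.9


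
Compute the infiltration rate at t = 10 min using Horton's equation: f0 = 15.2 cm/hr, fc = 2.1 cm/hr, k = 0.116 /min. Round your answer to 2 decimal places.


Step 1: f = fc + (f0 - fc) * exp(-k * t)
Step 2: exp(-0.116 * 10) = 0.313486
Step 3: f = 2.1 + (15.2 - 2.1) * 0.313486
Step 4: f = 2.1 + 13.1 * 0.313486
Step 5: f = 6.21 cm/hr

6.21


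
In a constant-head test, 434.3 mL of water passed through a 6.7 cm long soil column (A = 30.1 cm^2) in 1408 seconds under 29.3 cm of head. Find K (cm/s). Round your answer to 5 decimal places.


Step 1: K = Q * L / (A * t * h)
Step 2: Numerator = 434.3 * 6.7 = 2909.81
Step 3: Denominator = 30.1 * 1408 * 29.3 = 1241757.44
Step 4: K = 2909.81 / 1241757.44 = 0.00234 cm/s

0.00234


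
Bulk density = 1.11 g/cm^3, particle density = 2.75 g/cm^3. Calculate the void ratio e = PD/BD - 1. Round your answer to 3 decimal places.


Step 1: e = PD / BD - 1
Step 2: e = 2.75 / 1.11 - 1
Step 3: e = 2.47748 - 1
Step 4: e = 1.477

1.477


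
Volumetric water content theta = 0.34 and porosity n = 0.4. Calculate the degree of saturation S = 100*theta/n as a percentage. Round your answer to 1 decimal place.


Step 1: S = 100 * theta_v / n
Step 2: S = 100 * 0.34 / 0.4
Step 3: S = 85.0%

85.0


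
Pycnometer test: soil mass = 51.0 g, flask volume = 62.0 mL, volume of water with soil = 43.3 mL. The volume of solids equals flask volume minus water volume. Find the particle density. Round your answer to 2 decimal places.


Step 1: Volume of solids = flask volume - water volume with soil
Step 2: V_solids = 62.0 - 43.3 = 18.7 mL
Step 3: Particle density = mass / V_solids = 51.0 / 18.7 = 2.73 g/cm^3

2.73


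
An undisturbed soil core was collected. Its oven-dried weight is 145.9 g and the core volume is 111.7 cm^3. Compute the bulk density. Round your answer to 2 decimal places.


Step 1: Identify the formula: BD = dry mass / volume
Step 2: Substitute values: BD = 145.9 / 111.7
Step 3: BD = 1.31 g/cm^3

1.31


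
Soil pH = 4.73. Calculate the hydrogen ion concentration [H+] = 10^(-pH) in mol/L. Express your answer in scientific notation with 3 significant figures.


Step 1: [H+] = 10^(-pH)
Step 2: [H+] = 10^(-4.73)
Step 3: [H+] = 1.86e-05 mol/L

1.86e-05


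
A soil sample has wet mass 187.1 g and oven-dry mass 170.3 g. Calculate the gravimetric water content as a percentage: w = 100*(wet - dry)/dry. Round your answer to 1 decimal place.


Step 1: Water mass = wet - dry = 187.1 - 170.3 = 16.8 g
Step 2: w = 100 * water mass / dry mass
Step 3: w = 100 * 16.8 / 170.3 = 9.9%

9.9


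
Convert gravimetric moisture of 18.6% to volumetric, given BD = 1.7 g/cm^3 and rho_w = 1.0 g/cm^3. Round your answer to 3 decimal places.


Step 1: theta = (w / 100) * BD / rho_w
Step 2: theta = (18.6 / 100) * 1.7 / 1.0
Step 3: theta = 0.186 * 1.7
Step 4: theta = 0.316

0.316


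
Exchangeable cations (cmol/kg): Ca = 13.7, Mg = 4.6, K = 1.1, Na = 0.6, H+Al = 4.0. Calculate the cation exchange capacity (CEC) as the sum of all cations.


Step 1: CEC = Ca + Mg + K + Na + (H+Al)
Step 2: CEC = 13.7 + 4.6 + 1.1 + 0.6 + 4.0
Step 3: CEC = 24.0 cmol/kg

24.0


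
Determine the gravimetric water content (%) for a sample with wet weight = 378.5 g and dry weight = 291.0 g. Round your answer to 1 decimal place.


Step 1: Water mass = wet - dry = 378.5 - 291.0 = 87.5 g
Step 2: w = 100 * water mass / dry mass
Step 3: w = 100 * 87.5 / 291.0 = 30.1%

30.1


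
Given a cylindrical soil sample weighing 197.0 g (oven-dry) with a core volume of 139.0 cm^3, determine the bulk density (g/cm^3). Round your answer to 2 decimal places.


Step 1: Identify the formula: BD = dry mass / volume
Step 2: Substitute values: BD = 197.0 / 139.0
Step 3: BD = 1.42 g/cm^3

1.42


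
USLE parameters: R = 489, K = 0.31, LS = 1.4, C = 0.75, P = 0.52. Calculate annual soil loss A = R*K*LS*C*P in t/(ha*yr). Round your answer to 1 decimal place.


Step 1: A = R * K * LS * C * P
Step 2: R * K = 489 * 0.31 = 151.59
Step 3: (R*K) * LS = 151.59 * 1.4 = 212.226
Step 4: * C * P = 212.226 * 0.75 * 0.52 = 82.8
Step 5: A = 82.8 t/(ha*yr)

82.8


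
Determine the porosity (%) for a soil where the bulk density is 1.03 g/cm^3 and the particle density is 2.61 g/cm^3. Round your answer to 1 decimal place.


Step 1: Formula: n = 100 * (1 - BD / PD)
Step 2: n = 100 * (1 - 1.03 / 2.61)
Step 3: n = 100 * (1 - 0.39464)
Step 4: n = 60.5%

60.5


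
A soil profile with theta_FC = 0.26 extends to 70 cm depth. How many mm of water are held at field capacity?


Step 1: Water (mm) = theta_FC * depth (cm) * 10
Step 2: Water = 0.26 * 70 * 10
Step 3: Water = 182.0 mm

182.0


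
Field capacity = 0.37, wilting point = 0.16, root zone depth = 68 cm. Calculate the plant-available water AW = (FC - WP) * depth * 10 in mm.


Step 1: Available water = (FC - WP) * depth * 10
Step 2: AW = (0.37 - 0.16) * 68 * 10
Step 3: AW = 0.21 * 68 * 10
Step 4: AW = 142.8 mm

142.8


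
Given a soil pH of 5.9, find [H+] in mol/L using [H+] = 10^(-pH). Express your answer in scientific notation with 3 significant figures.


Step 1: [H+] = 10^(-pH)
Step 2: [H+] = 10^(-5.9)
Step 3: [H+] = 1.26e-06 mol/L

1.26e-06


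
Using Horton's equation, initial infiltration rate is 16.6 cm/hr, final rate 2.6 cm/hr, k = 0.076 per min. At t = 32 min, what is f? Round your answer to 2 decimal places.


Step 1: f = fc + (f0 - fc) * exp(-k * t)
Step 2: exp(-0.076 * 32) = 0.087861
Step 3: f = 2.6 + (16.6 - 2.6) * 0.087861
Step 4: f = 2.6 + 14.0 * 0.087861
Step 5: f = 3.83 cm/hr

3.83


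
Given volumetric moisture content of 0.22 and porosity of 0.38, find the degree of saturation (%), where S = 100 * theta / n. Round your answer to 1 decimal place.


Step 1: S = 100 * theta_v / n
Step 2: S = 100 * 0.22 / 0.38
Step 3: S = 57.9%

57.9


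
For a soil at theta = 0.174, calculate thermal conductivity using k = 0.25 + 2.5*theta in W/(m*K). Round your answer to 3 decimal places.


Step 1: k = 0.25 + 2.5 * theta
Step 2: k = 0.25 + 2.5 * 0.174
Step 3: k = 0.25 + 0.435
Step 4: k = 0.685 W/(m*K)

0.685


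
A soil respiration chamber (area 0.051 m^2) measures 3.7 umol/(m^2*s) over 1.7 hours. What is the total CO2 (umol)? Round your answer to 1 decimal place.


Step 1: Convert time to seconds: 1.7 hr * 3600 = 6120.0 s
Step 2: Total = flux * area * time_s
Step 3: Total = 3.7 * 0.051 * 6120.0
Step 4: Total = 1154.8 umol

1154.8


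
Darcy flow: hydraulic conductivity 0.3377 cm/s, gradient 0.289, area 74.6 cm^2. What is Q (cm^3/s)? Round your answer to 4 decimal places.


Step 1: Apply Darcy's law: Q = K * i * A
Step 2: Q = 0.3377 * 0.289 * 74.6
Step 3: Q = 7.2806 cm^3/s

7.2806


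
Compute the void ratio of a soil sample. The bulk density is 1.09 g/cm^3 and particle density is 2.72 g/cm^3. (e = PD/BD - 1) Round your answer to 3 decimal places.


Step 1: e = PD / BD - 1
Step 2: e = 2.72 / 1.09 - 1
Step 3: e = 2.49541 - 1
Step 4: e = 1.495

1.495


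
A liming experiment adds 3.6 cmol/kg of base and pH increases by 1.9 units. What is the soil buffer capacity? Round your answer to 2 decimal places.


Step 1: BC = change in base / change in pH
Step 2: BC = 3.6 / 1.9
Step 3: BC = 1.89 cmol/(kg*pH unit)

1.89


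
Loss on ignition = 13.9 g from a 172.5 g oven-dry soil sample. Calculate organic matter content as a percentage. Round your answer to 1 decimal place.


Step 1: OM% = 100 * LOI / sample mass
Step 2: OM = 100 * 13.9 / 172.5
Step 3: OM = 8.1%

8.1
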